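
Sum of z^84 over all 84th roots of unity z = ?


The roots are w_k = w^k with w = e^(2*pi*i/84), and (w^k)^84 = (w^84)^k.
So S = 1 + u + u^2 + ... + u^(83) with u = w^84.
84 = 1*84 + 0, so 84 is a multiple of 84 and u = (w^84)^1 = 1.
Every one of the 84 terms equals 1: S = 84

S = 84


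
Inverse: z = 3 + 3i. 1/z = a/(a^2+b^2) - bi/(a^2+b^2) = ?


|z|^2 = 9+9 = 18
1/z = (3 - 3i)/18

1/z = 0.1667 - 0.1667i


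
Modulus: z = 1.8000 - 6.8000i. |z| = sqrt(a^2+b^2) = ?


|z| = sqrt(1.8^2 + (-6.8)^2) = sqrt(3.24 + 46.24) = sqrt(49.48) = 7.0342

|z| = 7.0342


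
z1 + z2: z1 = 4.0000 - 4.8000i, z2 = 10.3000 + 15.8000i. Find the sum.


Real: 4 + 10.3 = 14.3
Imag: -4.8 + 15.8 = 11

14.3000 + 11.0000i


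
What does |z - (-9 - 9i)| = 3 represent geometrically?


|z - z0| = r is a circle with center z0 and radius r.
Center = (-9, -9), radius = 3

Circle with center (-9, -9) and radius 3


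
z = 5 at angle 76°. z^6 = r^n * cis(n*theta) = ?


r^6 = 5^6 = 15625
n*theta = 6*76° = 456° = 96° (mod 360)
a = 15625*cos(96°) = -1633.2572
b = 15625*sin(96°) = 15539.4046

15625 cis(96°) = -1633.2572 + 15539.4046i


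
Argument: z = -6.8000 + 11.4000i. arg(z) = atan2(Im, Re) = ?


Re = -6.8, Im = 11.4
arg = atan2(11.4, -6.8) = 120.8157 degrees

arg(z) = 120.8157 degrees


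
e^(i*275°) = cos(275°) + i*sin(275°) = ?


cos(275°) = 0.0872
sin(275°) = -0.9962

e^(i*275°) = 0.0872 - 0.9962i


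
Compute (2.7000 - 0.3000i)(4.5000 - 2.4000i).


Real = 2.7*4.5 - (-0.3)*(-2.4) = 12.15 - 0.72 = 11.43
Imag = 2.7*(-2.4) + 4.5*(-0.3) = -6.48 - (1.35) = -7.83

11.4300 - 7.8300i


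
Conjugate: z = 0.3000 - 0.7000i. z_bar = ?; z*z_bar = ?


z_bar = 0.3000 + 0.7000i
z*z_bar = 0.3^2 + (-0.7)^2 = 0.09 + 0.49 = 0.58

z_bar = 0.3000 + 0.7000i, z*z_bar = 0.58


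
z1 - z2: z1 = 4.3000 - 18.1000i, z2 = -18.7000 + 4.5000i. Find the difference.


Real: 4.3 + 18.7 = 23
Imag: -18.1 - 4.5 = -22.6

23.0000 - 22.6000i


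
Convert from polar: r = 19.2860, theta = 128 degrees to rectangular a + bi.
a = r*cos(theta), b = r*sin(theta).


a = 19.2860*cos(128°) = 19.2860*(-0.61566) = -11.8736
b = 19.2860*sin(128°) = 19.2860*0.78801 = 15.1976

-11.8736 + 15.1976i


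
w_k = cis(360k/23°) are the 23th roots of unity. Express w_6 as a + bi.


Angle = 360*6/23 = 93.913°
a = cos(93.913°) = -0.0682
b = sin(93.913°) = 0.9977

-0.0682 + 0.9977i


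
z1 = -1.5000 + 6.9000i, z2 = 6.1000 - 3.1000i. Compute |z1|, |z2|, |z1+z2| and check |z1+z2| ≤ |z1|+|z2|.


|z1| = sqrt((-1.5)^2 + 6.9^2) = sqrt(49.86) = 7.0612
|z2| = sqrt(6.1^2 + (-3.1)^2) = sqrt(46.82) = 6.8425
z1+z2 = 4.6000 + 3.8000i
|z1+z2| = sqrt(35.6) = 5.9666
|z1|+|z2| = 7.0612 + 6.8425 = 13.9037

|z1+z2| = 5.9666 ≤ |z1|+|z2| = 13.9037 (verified)


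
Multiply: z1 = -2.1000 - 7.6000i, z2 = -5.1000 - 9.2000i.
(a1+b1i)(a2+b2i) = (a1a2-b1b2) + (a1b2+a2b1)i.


Real = -2.1*(-5.1) - (-7.6)*(-9.2) = 10.71 - 69.92 = -59.21
Imag = -2.1*(-9.2) - (5.1)*(-7.6) = 19.32 + 38.76 = 58.08

-59.2100 + 58.0800i


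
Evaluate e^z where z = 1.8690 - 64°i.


e^1.8690 = 6.4818
cos(-64°) = 0.43837
sin(-64°) = -0.8988
Real = 6.4818*0.43837 = 2.8414
Imag = 6.4818*(-0.8988) = -5.8258

2.8414 - 5.8258i


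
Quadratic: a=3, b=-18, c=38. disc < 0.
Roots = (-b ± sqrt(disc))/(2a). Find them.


disc = (-18)^2 - 4*3*38 = 324 - 456 = -132
sqrt(|disc|) = sqrt(132) = 11.4891
Real part = 18/(2*3) = 3.0000
Imag part = 11.4891/(2*3) = 1.9149

3.0000 ± 1.9149i


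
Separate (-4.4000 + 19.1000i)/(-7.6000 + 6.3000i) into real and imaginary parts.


Multiply by conjugate: (-4.4000 + 19.1000i)(-7.6000 - 6.3000i) / ((-7.6)^2 + 6.3^2)
Numerator real = -4.4*(-7.6) + 19.1*6.3 = 153.77
Numerator imag = 19.1*(-7.6) - (-4.4)*6.3 = -117.44
Denominator = 97.45
Re(z) = 153.77/97.45 = 1.5779
Im(z) = -117.44/97.45 = -1.2051

Re(z) = 1.5779, Im(z) = -1.2051


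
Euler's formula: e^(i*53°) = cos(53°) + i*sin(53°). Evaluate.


cos(53°) = 0.6018
sin(53°) = 0.7986

e^(i*53°) = 0.6018 + 0.7986i


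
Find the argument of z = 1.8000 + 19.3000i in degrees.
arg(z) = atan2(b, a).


Re = 1.8, Im = 19.3
arg = atan2(19.3, 1.8) = 84.6718 degrees

arg(z) = 84.6718 degrees


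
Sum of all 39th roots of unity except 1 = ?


With w = e^(2*pi*i/39), all 39 of the 39th roots of unity w^0 = 1, w, ..., w^(38) sum to 0: 1 + w + ... + w^(38) = (1 - w^39)/(1 - w) = 0 since w^39 = 1, w ≠ 1.
Removing the root 1: w + w^2 + ... + w^(38) = 0 - 1 = -1

Sum = -1


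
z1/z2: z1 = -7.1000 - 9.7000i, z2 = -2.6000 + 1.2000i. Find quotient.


Conjugate of z2 = -2.6000 - 1.2000i
Numerator: (-7.1000 - 9.7000i)(-2.6000 - 1.2000i) = 6.8200 + 33.7400i
Denominator: (-2.6)^2 + 1.2^2 = 8.2
Result = (6.8200 + 33.7400i)/8.2

0.8317 + 4.1146i


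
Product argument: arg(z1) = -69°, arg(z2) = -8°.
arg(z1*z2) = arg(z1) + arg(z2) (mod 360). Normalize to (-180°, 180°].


arg(z1*z2) = -69° - 8° = -77°
Normalized to (-180°, 180°]: -77°

-77°


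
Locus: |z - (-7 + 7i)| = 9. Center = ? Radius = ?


|z - z0| = r is a circle with center z0 and radius r.
Center = (-7, 7), radius = 9

Circle with center (-7, 7) and radius 9


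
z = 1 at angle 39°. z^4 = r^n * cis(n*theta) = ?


r^4 = 1^4 = 1
n*theta = 4*39° = 156° = 156° (mod 360)
a = 1*cos(156°) = -0.9135
b = 1*sin(156°) = 0.4067

1 cis(156°) = -0.9135 + 0.4067i


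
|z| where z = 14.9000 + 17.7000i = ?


|z| = sqrt(14.9^2 + 17.7^2) = sqrt(222.01 + 313.29) = sqrt(535.3) = 23.1366

|z| = 23.1366


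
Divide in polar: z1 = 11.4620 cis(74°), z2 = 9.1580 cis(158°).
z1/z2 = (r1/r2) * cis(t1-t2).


r = 11.4620 / 9.1580 = 1.2516
theta = 74° - 158° = -84° = 276° (mod 360)

1.2516 cis(276°)


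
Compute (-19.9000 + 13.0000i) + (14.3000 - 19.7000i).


Real: -19.9 + 14.3 = -5.6
Imag: 13 - 19.7 = -6.7

-5.6000 - 6.7000i


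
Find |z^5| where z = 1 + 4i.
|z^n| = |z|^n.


|z| = sqrt(1+16) = sqrt(17) = 4.1231
|z^5| = |z|^5 = (sqrt(17))^5 = 17^2 * sqrt(17) = 289*sqrt(17)

|z^5| = 289*sqrt(17) ≈ 1191.5775


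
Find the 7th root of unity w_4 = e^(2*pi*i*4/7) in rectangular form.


Angle = 360*4/7 = 205.7143°
a = cos(205.7143°) = -0.9010
b = sin(205.7143°) = -0.4339

-0.9010 - 0.4339i


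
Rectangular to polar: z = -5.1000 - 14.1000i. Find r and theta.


r = sqrt(26.01+198.81) = sqrt(224.82) = 14.9940
theta = atan2(-14.1, -5.1) = -109.8852 degrees

r = 14.9940, theta = -109.8852 degrees


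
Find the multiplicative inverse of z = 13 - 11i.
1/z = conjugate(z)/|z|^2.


|z|^2 = 169+121 = 290
1/z = (13 + 11i)/290

1/z = 0.0448 + 0.0379i


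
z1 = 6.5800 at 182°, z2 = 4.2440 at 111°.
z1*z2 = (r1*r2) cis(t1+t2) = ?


r = 6.5800 * 4.2440 = 27.9255
theta = 182° + 111° = 293° = 293° (mod 360)

27.9255 cis(293°)


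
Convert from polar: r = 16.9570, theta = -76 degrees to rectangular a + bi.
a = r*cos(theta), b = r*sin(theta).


a = 16.9570*cos(-76°) = 16.9570*0.241922 = 4.1023
b = 16.9570*sin(-76°) = 16.9570*(-0.970296) = -16.4533

4.1023 - 16.4533i


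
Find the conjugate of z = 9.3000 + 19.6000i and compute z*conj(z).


z_bar = 9.3000 - 19.6000i
z*z_bar = 9.3^2 + 19.6^2 = 86.49 + 384.16 = 470.65

z_bar = 9.3000 - 19.6000i, z*z_bar = 470.65


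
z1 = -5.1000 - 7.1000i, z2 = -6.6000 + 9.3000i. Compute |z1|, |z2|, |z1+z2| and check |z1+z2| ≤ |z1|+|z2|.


|z1| = sqrt((-5.1)^2 + (-7.1)^2) = sqrt(76.42) = 8.7419
|z2| = sqrt((-6.6)^2 + 9.3^2) = sqrt(130.05) = 11.4039
z1+z2 = -11.7000 + 2.2000i
|z1+z2| = sqrt(141.73) = 11.9050
|z1|+|z2| = 8.7419 + 11.4039 = 20.1458

|z1+z2| = 11.9050 ≤ |z1|+|z2| = 20.1458 (verified)


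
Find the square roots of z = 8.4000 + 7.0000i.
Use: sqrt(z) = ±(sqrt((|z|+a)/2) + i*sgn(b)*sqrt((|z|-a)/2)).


|z| = sqrt(70.56+49) = 10.9343
sqrt((|z|+a)/2) = sqrt((10.9343+8.4)/2) = sqrt(9.6672) = 3.1092
sqrt((|z|-a)/2) = sqrt((10.9343-8.4)/2) = sqrt(1.2672) = 1.1257

±(3.1092 + 1.1257i) i.e. 3.1092 + 1.1257i and -3.1092 - 1.1257i


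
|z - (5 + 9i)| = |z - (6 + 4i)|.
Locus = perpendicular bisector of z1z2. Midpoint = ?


Equal distances means the locus is the perpendicular bisector of z1 and z2.
Midpoint = ((5+6)/2, (9+4)/2) = (5.5000, 6.5000)

Perpendicular bisector through (5.5000, 6.5000)


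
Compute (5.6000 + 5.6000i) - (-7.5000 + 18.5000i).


Real: 5.6 + 7.5 = 13.1
Imag: 5.6 - 18.5 = -12.9

13.1000 - 12.9000i


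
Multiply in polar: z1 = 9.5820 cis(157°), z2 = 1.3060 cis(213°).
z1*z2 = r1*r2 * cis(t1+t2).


r = 9.5820 * 1.3060 = 12.5141
theta = 157° + 213° = 370° = 10° (mod 360)

12.5141 cis(10°)


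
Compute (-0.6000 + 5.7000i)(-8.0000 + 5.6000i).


Real = -0.6*(-8) - 5.7*5.6 = 4.8 - 31.92 = -27.12
Imag = -0.6*5.6 - (8)*5.7 = -3.36 - (45.6) = -48.96

-27.1200 - 48.9600i


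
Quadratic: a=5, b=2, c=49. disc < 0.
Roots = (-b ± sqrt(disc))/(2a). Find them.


disc = 2^2 - 4*5*49 = 4 - 980 = -976
sqrt(|disc|) = sqrt(976) = 31.2410
Real part = -2/(2*5) = -0.2000
Imag part = 31.2410/(2*5) = 3.1241

-0.2000 ± 3.1241i


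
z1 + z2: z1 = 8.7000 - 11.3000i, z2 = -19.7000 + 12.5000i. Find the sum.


Real: 8.7 - 19.7 = -11
Imag: -11.3 + 12.5 = 1.2

-11.0000 + 1.2000i


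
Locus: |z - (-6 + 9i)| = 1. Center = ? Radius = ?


|z - z0| = r is a circle with center z0 and radius r.
Center = (-6, 9), radius = 1

Circle with center (-6, 9) and radius 1


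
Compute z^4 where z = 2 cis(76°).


r^4 = 2^4 = 16
n*theta = 4*76° = 304° = 304° (mod 360)
a = 16*cos(304°) = 8.9471
b = 16*sin(304°) = -13.2646

16 cis(304°) = 8.9471 - 13.2646i


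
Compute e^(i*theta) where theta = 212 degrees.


cos(212°) = -0.8480
sin(212°) = -0.5299

e^(i*212°) = -0.8480 - 0.5299i


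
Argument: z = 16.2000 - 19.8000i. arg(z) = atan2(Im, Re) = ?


Re = 16.2, Im = -19.8
arg = atan2(-19.8, 16.2) = -50.7106 degrees

arg(z) = -50.7106 degrees


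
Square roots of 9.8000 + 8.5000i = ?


|z| = sqrt(96.04+72.25) = 12.9727
sqrt((|z|+a)/2) = sqrt((12.9727+9.8)/2) = sqrt(11.3863) = 3.3744
sqrt((|z|-a)/2) = sqrt((12.9727-9.8)/2) = sqrt(1.5863) = 1.2595

±(3.3744 + 1.2595i) i.e. 3.3744 + 1.2595i and -3.3744 - 1.2595i


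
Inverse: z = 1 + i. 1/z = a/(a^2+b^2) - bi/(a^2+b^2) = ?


|z|^2 = 1+1 = 2
1/z = (1 - 1i)/2

1/z = 0.5000 - 0.5000i


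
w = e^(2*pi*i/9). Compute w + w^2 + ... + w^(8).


With w = e^(2*pi*i/9), all 9 of the 9th roots of unity w^0 = 1, w, ..., w^(8) sum to 0: 1 + w + ... + w^(8) = (1 - w^9)/(1 - w) = 0 since w^9 = 1, w ≠ 1.
Removing the root 1: w + w^2 + ... + w^(8) = 0 - 1 = -1

Sum = -1


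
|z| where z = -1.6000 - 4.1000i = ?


|z| = sqrt((-1.6)^2 + (-4.1)^2) = sqrt(2.56 + 16.81) = sqrt(19.37) = 4.4011

|z| = 4.4011


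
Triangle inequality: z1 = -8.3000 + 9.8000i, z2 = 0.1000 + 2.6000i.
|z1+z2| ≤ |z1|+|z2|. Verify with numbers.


|z1| = sqrt((-8.3)^2 + 9.8^2) = sqrt(164.93) = 12.8425
|z2| = sqrt(0.1^2 + 2.6^2) = sqrt(6.77) = 2.6019
z1+z2 = -8.2000 + 12.4000i
|z1+z2| = sqrt(221) = 14.8661
|z1|+|z2| = 12.8425 + 2.6019 = 15.4444

|z1+z2| = 14.8661 ≤ |z1|+|z2| = 15.4444 (verified)


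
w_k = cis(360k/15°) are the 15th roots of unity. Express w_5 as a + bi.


Angle = 360*5/15 = 120°
a = cos(120°) = -0.5000
b = sin(120°) = 0.8660

-0.5000 + 0.8660i


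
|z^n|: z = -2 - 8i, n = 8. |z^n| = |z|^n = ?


|z| = sqrt(4+64) = sqrt(68) = 8.2462
|z^8| = |z|^8 = (sqrt(68))^8 = 68^4 = 21381376

|z^8| = 21381376


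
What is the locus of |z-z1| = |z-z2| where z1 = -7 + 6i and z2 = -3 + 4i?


Equal distances means the locus is the perpendicular bisector of z1 and z2.
Midpoint = ((-7+(-3))/2, (6+4)/2) = (-5.0000, 5.0000)

Perpendicular bisector through (-5.0000, 5.0000)


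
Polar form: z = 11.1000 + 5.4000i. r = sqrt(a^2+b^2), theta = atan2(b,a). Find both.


r = sqrt(123.21+29.16) = sqrt(152.37) = 12.3438
theta = atan2(5.4, 11.1) = 25.9423 degrees

r = 12.3438, theta = 25.9423 degrees


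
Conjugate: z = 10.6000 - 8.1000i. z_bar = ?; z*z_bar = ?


z_bar = 10.6000 + 8.1000i
z*z_bar = 10.6^2 + (-8.1)^2 = 112.36 + 65.61 = 177.97

z_bar = 10.6000 + 8.1000i, z*z_bar = 177.97


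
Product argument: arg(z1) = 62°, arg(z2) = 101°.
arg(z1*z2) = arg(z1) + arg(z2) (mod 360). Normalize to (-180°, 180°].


arg(z1*z2) = 62° + 101° = 163°
Normalized to (-180°, 180°]: 163°

163°


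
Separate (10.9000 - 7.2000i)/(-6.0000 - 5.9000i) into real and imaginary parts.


Multiply by conjugate: (10.9000 - 7.2000i)(-6.0000 + 5.9000i) / ((-6)^2 + (-5.9)^2)
Numerator real = 10.9*(-6) - (7.2)*(-5.9) = -22.92
Numerator imag = -7.2*(-6) - 10.9*(-5.9) = 107.51
Denominator = 70.81
Re(z) = -22.92/70.81 = -0.3237
Im(z) = 107.51/70.81 = 1.5183

Re(z) = -0.3237, Im(z) = 1.5183


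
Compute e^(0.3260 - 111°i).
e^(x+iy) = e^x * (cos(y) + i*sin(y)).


e^0.3260 = 1.3854
cos(-111°) = -0.3584
sin(-111°) = -0.9336
Real = 1.3854*(-0.3584) = -0.4965
Imag = 1.3854*(-0.9336) = -1.2934

-0.4965 - 1.2934i


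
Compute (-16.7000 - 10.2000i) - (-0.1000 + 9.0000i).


Real: -16.7 + 0.1 = -16.6
Imag: -10.2 - 9 = -19.2

-16.6000 - 19.2000i


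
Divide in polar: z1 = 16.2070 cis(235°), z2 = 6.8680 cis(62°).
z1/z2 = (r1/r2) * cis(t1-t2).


r = 16.2070 / 6.8680 = 2.3598
theta = 235° - 62° = 173° = 173° (mod 360)

2.3598 cis(173°)


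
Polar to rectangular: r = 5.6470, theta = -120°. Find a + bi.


a = 5.6470*cos(-120°) = 5.6470*(-0.5) = -2.8235
b = 5.6470*sin(-120°) = 5.6470*(-0.866025) = -4.8904

-2.8235 - 4.8904i


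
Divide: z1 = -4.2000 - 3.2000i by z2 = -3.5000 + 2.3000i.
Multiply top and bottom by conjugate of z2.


Conjugate of z2 = -3.5000 - 2.3000i
Numerator: (-4.2000 - 3.2000i)(-3.5000 - 2.3000i) = 7.3400 + 20.8600i
Denominator: (-3.5)^2 + 2.3^2 = 17.54
Result = (7.3400 + 20.8600i)/17.54

0.4185 + 1.1893i


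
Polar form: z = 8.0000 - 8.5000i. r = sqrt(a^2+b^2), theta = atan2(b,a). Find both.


r = sqrt(64+72.25) = sqrt(136.25) = 11.6726
theta = atan2(-8.5, 8) = -46.7357 degrees

r = 11.6726, theta = -46.7357 degrees


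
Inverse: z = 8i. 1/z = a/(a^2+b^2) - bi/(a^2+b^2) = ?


|z|^2 = 0+64 = 64
1/z = (0 - 8i)/64

1/z = 0 - 0.1250i


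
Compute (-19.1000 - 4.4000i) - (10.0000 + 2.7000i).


Real: -19.1 - 10 = -29.1
Imag: -4.4 - 2.7 = -7.1

-29.1000 - 7.1000i


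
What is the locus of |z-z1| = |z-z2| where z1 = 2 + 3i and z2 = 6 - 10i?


Equal distances means the locus is the perpendicular bisector of z1 and z2.
Midpoint = ((2+6)/2, (3+(-10))/2) = (4.0000, -3.5000)

Perpendicular bisector through (4.0000, -3.5000)


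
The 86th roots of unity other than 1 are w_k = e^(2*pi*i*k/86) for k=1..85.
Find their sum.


With w = e^(2*pi*i/86), all 86 of the 86th roots of unity w^0 = 1, w, ..., w^(85) sum to 0: 1 + w + ... + w^(85) = (1 - w^86)/(1 - w) = 0 since w^86 = 1, w ≠ 1.
Removing the root 1: w + w^2 + ... + w^(85) = 0 - 1 = -1

Sum = -1


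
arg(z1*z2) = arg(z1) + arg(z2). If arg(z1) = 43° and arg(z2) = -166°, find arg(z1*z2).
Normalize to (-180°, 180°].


arg(z1*z2) = 43° - 166° = -123°
Normalized to (-180°, 180°]: -123°

-123°


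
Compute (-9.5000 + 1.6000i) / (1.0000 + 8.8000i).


Conjugate of z2 = 1.0000 - 8.8000i
Numerator: (-9.5000 + 1.6000i)(1.0000 - 8.8000i) = 4.5800 + 85.2000i
Denominator: 1^2 + 8.8^2 = 78.44
Result = (4.5800 + 85.2000i)/78.44

0.0584 + 1.0862i


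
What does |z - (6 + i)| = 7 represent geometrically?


|z - z0| = r is a circle with center z0 and radius r.
Center = (6, 1), radius = 7

Circle with center (6, 1) and radius 7


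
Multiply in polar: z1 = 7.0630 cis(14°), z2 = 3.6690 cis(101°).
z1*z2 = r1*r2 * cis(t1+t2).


r = 7.0630 * 3.6690 = 25.9141
theta = 14° + 101° = 115° = 115° (mod 360)

25.9141 cis(115°)


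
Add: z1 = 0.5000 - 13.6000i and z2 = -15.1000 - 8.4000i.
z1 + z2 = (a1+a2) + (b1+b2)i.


Real: 0.5 - 15.1 = -14.6
Imag: -13.6 - 8.4 = -22

-14.6000 - 22.0000i


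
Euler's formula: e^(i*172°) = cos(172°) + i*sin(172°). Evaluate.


cos(172°) = -0.9903
sin(172°) = 0.1392

e^(i*172°) = -0.9903 + 0.1392i


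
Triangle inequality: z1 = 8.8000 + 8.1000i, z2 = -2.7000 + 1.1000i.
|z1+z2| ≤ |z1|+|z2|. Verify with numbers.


|z1| = sqrt(8.8^2 + 8.1^2) = sqrt(143.05) = 11.9604
|z2| = sqrt((-2.7)^2 + 1.1^2) = sqrt(8.5) = 2.9155
z1+z2 = 6.1000 + 9.2000i
|z1+z2| = sqrt(121.85) = 11.0386
|z1|+|z2| = 11.9604 + 2.9155 = 14.8759

|z1+z2| = 11.0386 ≤ |z1|+|z2| = 14.8759 (verified)


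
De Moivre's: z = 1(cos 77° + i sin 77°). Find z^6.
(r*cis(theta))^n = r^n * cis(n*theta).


r^6 = 1^6 = 1
n*theta = 6*77° = 462° = 102° (mod 360)
a = 1*cos(102°) = -0.2079
b = 1*sin(102°) = 0.9781

1 cis(102°) = -0.2079 + 0.9781i


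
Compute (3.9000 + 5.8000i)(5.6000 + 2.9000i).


Real = 3.9*5.6 - 5.8*2.9 = 21.84 - 16.82 = 5.02
Imag = 3.9*2.9 + 5.6*5.8 = 11.31 + 32.48 = 43.79

5.0200 + 43.7900i


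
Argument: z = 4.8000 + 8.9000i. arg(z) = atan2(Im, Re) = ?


Re = 4.8, Im = 8.9
arg = atan2(8.9, 4.8) = 61.6609 degrees

arg(z) = 61.6609 degrees


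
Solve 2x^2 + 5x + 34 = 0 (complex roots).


disc = 5^2 - 4*2*34 = 25 - 272 = -247
sqrt(|disc|) = sqrt(247) = 15.7162
Real part = -5/(2*2) = -1.2500
Imag part = 15.7162/(2*2) = 3.9291

-1.2500 ± 3.9291i


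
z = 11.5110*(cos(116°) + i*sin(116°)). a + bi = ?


a = 11.5110*cos(116°) = 11.5110*(-0.43837) = -5.0461
b = 11.5110*sin(116°) = 11.5110*0.89879 = 10.3460

-5.0461 + 10.3460i


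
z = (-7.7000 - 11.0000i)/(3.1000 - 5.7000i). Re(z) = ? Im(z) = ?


Multiply by conjugate: (-7.7000 - 11.0000i)(3.1000 + 5.7000i) / (3.1^2 + (-5.7)^2)
Numerator real = -7.7*3.1 - (11)*(-5.7) = 38.83
Numerator imag = -11*3.1 - (-7.7)*(-5.7) = -77.99
Denominator = 42.1
Re(z) = 38.83/42.1 = 0.9223
Im(z) = -77.99/42.1 = -1.8525

Re(z) = 0.9223, Im(z) = -1.8525


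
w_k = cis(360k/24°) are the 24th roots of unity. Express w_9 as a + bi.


Angle = 360*9/24 = 135°
a = cos(135°) = -0.7071
b = sin(135°) = 0.7071

-0.7071 + 0.7071i


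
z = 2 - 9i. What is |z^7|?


|z| = sqrt(4+81) = sqrt(85) = 9.2195
|z^7| = |z|^7 = (sqrt(85))^7 = 85^3 * sqrt(85) = 614125*sqrt(85)

|z^7| = 614125*sqrt(85) ≈ 5661952.7398


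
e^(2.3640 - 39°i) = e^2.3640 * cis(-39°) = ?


e^2.3640 = 10.6334
cos(-39°) = 0.77715
sin(-39°) = -0.62932
Real = 10.6334*0.77715 = 8.2637
Imag = 10.6334*(-0.62932) = -6.6918

8.2637 - 6.6918i


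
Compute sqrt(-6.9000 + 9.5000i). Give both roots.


|z| = sqrt(47.61+90.25) = 11.7414
sqrt((|z|+a)/2) = sqrt((11.7414+(-6.9))/2) = sqrt(2.4207) = 1.5559
sqrt((|z|-a)/2) = sqrt((11.7414-(-6.9))/2) = sqrt(9.3207) = 3.0530

±(1.5559 + 3.0530i) i.e. 1.5559 + 3.0530i and -1.5559 - 3.0530i


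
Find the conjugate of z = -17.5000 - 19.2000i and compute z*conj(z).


z_bar = -17.5000 + 19.2000i
z*z_bar = (-17.5)^2 + (-19.2)^2 = 306.25 + 368.64 = 674.89

z_bar = -17.5000 + 19.2000i, z*z_bar = 674.89


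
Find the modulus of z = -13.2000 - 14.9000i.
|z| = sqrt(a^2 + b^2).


|z| = sqrt((-13.2)^2 + (-14.9)^2) = sqrt(174.24 + 222.01) = sqrt(396.25) = 19.9060

|z| = 19.9060


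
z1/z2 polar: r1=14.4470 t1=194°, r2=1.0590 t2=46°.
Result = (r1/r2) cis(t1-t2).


r = 14.4470 / 1.0590 = 13.6421
theta = 194° - 46° = 148° = 148° (mod 360)

13.6421 cis(148°)


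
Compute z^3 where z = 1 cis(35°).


r^3 = 1^3 = 1
n*theta = 3*35° = 105° = 105° (mod 360)
a = 1*cos(105°) = -0.2588
b = 1*sin(105°) = 0.9659

1 cis(105°) = -0.2588 + 0.9659i


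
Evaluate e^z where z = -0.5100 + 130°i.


e^-0.5100 = 0.6005
cos(130°) = -0.6428
sin(130°) = 0.766
Real = 0.6005*(-0.6428) = -0.3860
Imag = 0.6005*0.766 = 0.4600

-0.3860 + 0.4600i


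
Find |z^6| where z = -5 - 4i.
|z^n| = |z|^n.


|z| = sqrt(25+16) = sqrt(41) = 6.4031
|z^6| = |z|^6 = (sqrt(41))^6 = 41^3 = 68921

|z^6| = 68921


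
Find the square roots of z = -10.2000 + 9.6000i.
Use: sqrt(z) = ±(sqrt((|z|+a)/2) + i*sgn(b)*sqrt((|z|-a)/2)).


|z| = sqrt(104.04+92.16) = 14.0071
sqrt((|z|+a)/2) = sqrt((14.0071+(-10.2))/2) = sqrt(1.9036) = 1.3797
sqrt((|z|-a)/2) = sqrt((14.0071-(-10.2))/2) = sqrt(12.1036) = 3.4790

±(1.3797 + 3.4790i) i.e. 1.3797 + 3.4790i and -1.3797 - 3.4790i


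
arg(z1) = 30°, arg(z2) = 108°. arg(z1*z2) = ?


arg(z1*z2) = 30° + 108° = 138°
Normalized to (-180°, 180°]: 138°

138°


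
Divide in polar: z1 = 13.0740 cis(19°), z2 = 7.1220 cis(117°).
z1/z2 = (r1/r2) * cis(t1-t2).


r = 13.0740 / 7.1220 = 1.8357
theta = 19° - 117° = -98° = 262° (mod 360)

1.8357 cis(262°)


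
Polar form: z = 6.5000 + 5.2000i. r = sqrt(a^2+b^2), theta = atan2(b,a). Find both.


r = sqrt(42.25+27.04) = sqrt(69.29) = 8.3241
theta = atan2(5.2, 6.5) = 38.6598 degrees

r = 8.3241, theta = 38.6598 degrees


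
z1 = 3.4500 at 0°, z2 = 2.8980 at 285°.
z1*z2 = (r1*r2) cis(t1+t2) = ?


r = 3.4500 * 2.8980 = 9.9981
theta = 0° + 285° = 285° = 285° (mod 360)

9.9981 cis(285°)


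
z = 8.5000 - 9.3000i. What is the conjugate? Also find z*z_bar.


z_bar = 8.5000 + 9.3000i
z*z_bar = 8.5^2 + (-9.3)^2 = 72.25 + 86.49 = 158.74

z_bar = 8.5000 + 9.3000i, z*z_bar = 158.74


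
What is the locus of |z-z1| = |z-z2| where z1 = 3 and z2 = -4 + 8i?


Equal distances means the locus is the perpendicular bisector of z1 and z2.
Midpoint = ((3+(-4))/2, (0+8)/2) = (-0.5000, 4.0000)

Perpendicular bisector through (-0.5000, 4.0000)


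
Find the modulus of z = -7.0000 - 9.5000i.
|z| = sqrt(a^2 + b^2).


|z| = sqrt((-7)^2 + (-9.5)^2) = sqrt(49 + 90.25) = sqrt(139.25) = 11.8004

|z| = 11.8004


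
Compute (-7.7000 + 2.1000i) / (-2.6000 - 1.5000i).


Conjugate of z2 = -2.6000 + 1.5000i
Numerator: (-7.7000 + 2.1000i)(-2.6000 + 1.5000i) = 16.8700 - 17.0100i
Denominator: (-2.6)^2 + (-1.5)^2 = 9.01
Result = (16.8700 - 17.0100i)/9.01

1.8724 - 1.8879i


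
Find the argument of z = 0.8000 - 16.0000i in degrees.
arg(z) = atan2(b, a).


Re = 0.8, Im = -16
arg = atan2(-16, 0.8) = -87.1376 degrees

arg(z) = -87.1376 degrees


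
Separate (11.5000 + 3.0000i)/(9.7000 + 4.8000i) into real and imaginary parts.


Multiply by conjugate: (11.5000 + 3.0000i)(9.7000 - 4.8000i) / (9.7^2 + 4.8^2)
Numerator real = 11.5*9.7 + 3*4.8 = 125.95
Numerator imag = 3*9.7 - 11.5*4.8 = -26.1
Denominator = 117.13
Re(z) = 125.95/117.13 = 1.0753
Im(z) = -26.1/117.13 = -0.2228

Re(z) = 1.0753, Im(z) = -0.2228


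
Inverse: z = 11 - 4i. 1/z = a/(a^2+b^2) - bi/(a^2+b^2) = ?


|z|^2 = 121+16 = 137
1/z = (11 + 4i)/137

1/z = 0.0803 + 0.0292i


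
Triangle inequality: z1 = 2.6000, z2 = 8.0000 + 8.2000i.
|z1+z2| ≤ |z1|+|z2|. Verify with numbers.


|z1| = sqrt(2.6^2 + 0^2) = sqrt(6.76) = 2.6000
|z2| = sqrt(8^2 + 8.2^2) = sqrt(131.24) = 11.4560
z1+z2 = 10.6000 + 8.2000i
|z1+z2| = sqrt(179.6) = 13.4015
|z1|+|z2| = 2.6000 + 11.4560 = 14.0560

|z1+z2| = 13.4015 ≤ |z1|+|z2| = 14.0560 (verified)


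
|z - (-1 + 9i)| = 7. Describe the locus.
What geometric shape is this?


|z - z0| = r is a circle with center z0 and radius r.
Center = (-1, 9), radius = 7

Circle with center (-1, 9) and radius 7


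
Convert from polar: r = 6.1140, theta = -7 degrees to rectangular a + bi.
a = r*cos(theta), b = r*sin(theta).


a = 6.1140*cos(-7°) = 6.1140*0.992546 = 6.0684
b = 6.1140*sin(-7°) = 6.1140*(-0.12187) = -0.7451

6.0684 - 0.7451i


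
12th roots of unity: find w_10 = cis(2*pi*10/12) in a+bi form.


Angle = 360*10/12 = 300°
a = cos(300°) = 0.5000
b = sin(300°) = -0.8660

0.5000 - 0.8660i


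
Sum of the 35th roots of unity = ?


The sum of all 35th roots of unity is 0.
Geometric series: (1 - w^35)/(1 - w) = (1-1)/(1-w) = 0 since w^35 = 1, w ≠ 1.
Alternatively: coefficient of z^34 in z^35 - 1 is 0.

0


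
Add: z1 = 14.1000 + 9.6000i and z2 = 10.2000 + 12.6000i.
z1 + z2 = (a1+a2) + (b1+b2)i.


Real: 14.1 + 10.2 = 24.3
Imag: 9.6 + 12.6 = 22.2

24.3000 + 22.2000i


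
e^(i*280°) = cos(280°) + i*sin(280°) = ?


cos(280°) = 0.1736
sin(280°) = -0.9848

e^(i*280°) = 0.1736 - 0.9848i


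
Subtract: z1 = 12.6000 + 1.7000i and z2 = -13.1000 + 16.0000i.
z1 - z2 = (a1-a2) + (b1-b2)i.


Real: 12.6 + 13.1 = 25.7
Imag: 1.7 - 16 = -14.3

25.7000 - 14.3000i


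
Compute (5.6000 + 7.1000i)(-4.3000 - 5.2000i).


Real = 5.6*(-4.3) - 7.1*(-5.2) = -24.08 - (-36.92) = 12.84
Imag = 5.6*(-5.2) - (4.3)*7.1 = -29.12 - (30.53) = -59.65

12.8400 - 59.6500i


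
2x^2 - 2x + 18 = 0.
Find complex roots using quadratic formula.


disc = (-2)^2 - 4*2*18 = 4 - 144 = -140
sqrt(|disc|) = sqrt(140) = 11.8322
Real part = 2/(2*2) = 0.5000
Imag part = 11.8322/(2*2) = 2.9580

0.5000 ± 2.9580i


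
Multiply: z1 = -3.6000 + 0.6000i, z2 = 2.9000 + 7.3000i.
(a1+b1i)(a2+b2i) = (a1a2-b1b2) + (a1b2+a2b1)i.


Real = -3.6*2.9 - 0.6*7.3 = -10.44 - 4.38 = -14.82
Imag = -3.6*7.3 + 2.9*0.6 = -26.28 + 1.74 = -24.54

-14.8200 - 24.5400i


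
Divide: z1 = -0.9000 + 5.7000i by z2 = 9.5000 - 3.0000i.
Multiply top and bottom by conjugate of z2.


Conjugate of z2 = 9.5000 + 3.0000i
Numerator: (-0.9000 + 5.7000i)(9.5000 + 3.0000i) = -25.6500 + 51.4500i
Denominator: 9.5^2 + (-3)^2 = 99.25
Result = (-25.6500 + 51.4500i)/99.25

-0.2584 + 0.5184i


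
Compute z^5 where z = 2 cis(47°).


r^5 = 2^5 = 32
n*theta = 5*47° = 235° = 235° (mod 360)
a = 32*cos(235°) = -18.3544
b = 32*sin(235°) = -26.2129

32 cis(235°) = -18.3544 - 26.2129i


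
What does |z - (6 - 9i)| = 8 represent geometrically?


|z - z0| = r is a circle with center z0 and radius r.
Center = (6, -9), radius = 8

Circle with center (6, -9) and radius 8


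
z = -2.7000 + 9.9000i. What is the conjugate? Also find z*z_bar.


z_bar = -2.7000 - 9.9000i
z*z_bar = (-2.7)^2 + 9.9^2 = 7.29 + 98.01 = 105.3

z_bar = -2.7000 - 9.9000i, z*z_bar = 105.3


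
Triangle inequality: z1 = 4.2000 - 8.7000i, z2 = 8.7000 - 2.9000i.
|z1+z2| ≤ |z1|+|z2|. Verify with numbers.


|z1| = sqrt(4.2^2 + (-8.7)^2) = sqrt(93.33) = 9.6607
|z2| = sqrt(8.7^2 + (-2.9)^2) = sqrt(84.1) = 9.1706
z1+z2 = 12.9000 - 11.6000i
|z1+z2| = sqrt(300.97) = 17.3485
|z1|+|z2| = 9.6607 + 9.1706 = 18.8313

|z1+z2| = 17.3485 ≤ |z1|+|z2| = 18.8313 (verified)


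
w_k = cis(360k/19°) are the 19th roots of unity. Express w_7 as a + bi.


Angle = 360*7/19 = 132.6316°
a = cos(132.6316°) = -0.6773
b = sin(132.6316°) = 0.7357

-0.6773 + 0.7357i


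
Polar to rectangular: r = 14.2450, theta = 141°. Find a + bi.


a = 14.2450*cos(141°) = 14.2450*(-0.777146) = -11.0704
b = 14.2450*sin(141°) = 14.2450*0.62932 = 8.9647

-11.0704 + 8.9647i


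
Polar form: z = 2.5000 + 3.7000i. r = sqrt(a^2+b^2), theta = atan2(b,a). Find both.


r = sqrt(6.25+13.69) = sqrt(19.94) = 4.4654
theta = atan2(3.7, 2.5) = 55.9541 degrees

r = 4.4654, theta = 55.9541 degrees


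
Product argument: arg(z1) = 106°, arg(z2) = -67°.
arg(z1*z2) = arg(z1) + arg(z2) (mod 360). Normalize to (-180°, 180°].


arg(z1*z2) = 106° - 67° = 39°
Normalized to (-180°, 180°]: 39°

39°


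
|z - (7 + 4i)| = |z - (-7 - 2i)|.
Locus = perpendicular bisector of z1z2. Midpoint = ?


Equal distances means the locus is the perpendicular bisector of z1 and z2.
Midpoint = ((7+(-7))/2, (4+(-2))/2) = (0, 1.0000)

Perpendicular bisector through (0, 1.0000)


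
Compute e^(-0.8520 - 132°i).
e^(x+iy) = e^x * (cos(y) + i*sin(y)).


e^-0.8520 = 0.4266
cos(-132°) = -0.6691
sin(-132°) = -0.7431
Real = 0.4266*(-0.6691) = -0.2854
Imag = 0.4266*(-0.7431) = -0.3170

-0.2854 - 0.3170i


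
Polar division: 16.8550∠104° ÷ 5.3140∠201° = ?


r = 16.8550 / 5.3140 = 3.1718
theta = 104° - 201° = -97° = 263° (mod 360)

3.1718 cis(263°)


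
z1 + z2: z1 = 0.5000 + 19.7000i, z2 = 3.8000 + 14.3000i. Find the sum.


Real: 0.5 + 3.8 = 4.3
Imag: 19.7 + 14.3 = 34

4.3000 + 34.0000i


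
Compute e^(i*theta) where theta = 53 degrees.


cos(53°) = 0.6018
sin(53°) = 0.7986

e^(i*53°) = 0.6018 + 0.7986i


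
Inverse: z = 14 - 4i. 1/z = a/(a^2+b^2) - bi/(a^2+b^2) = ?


|z|^2 = 196+16 = 212
1/z = (14 + 4i)/212

1/z = 0.0660 + 0.0189i


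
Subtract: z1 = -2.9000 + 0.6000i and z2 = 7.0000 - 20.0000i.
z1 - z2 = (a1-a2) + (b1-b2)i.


Real: -2.9 - 7 = -9.9
Imag: 0.6 + 20 = 20.6

-9.9000 + 20.6000i


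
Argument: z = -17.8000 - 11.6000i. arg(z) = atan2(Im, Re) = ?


Re = -17.8, Im = -11.6
arg = atan2(-11.6, -17.8) = -146.9083 degrees

arg(z) = -146.9083 degrees


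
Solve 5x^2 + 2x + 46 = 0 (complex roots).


disc = 2^2 - 4*5*46 = 4 - 920 = -916
sqrt(|disc|) = sqrt(916) = 30.2655
Real part = -2/(2*5) = -0.2000
Imag part = 30.2655/(2*5) = 3.0265

-0.2000 ± 3.0265i


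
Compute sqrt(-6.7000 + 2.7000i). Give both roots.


|z| = sqrt(44.89+7.29) = 7.2236
sqrt((|z|+a)/2) = sqrt((7.2236+(-6.7))/2) = sqrt(0.2618) = 0.5117
sqrt((|z|-a)/2) = sqrt((7.2236-(-6.7))/2) = sqrt(6.9618) = 2.6385

±(0.5117 + 2.6385i) i.e. 0.5117 + 2.6385i and -0.5117 - 2.6385i


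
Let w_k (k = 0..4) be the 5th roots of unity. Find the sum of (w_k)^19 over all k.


The roots are w_k = w^k with w = e^(2*pi*i/5), and (w^k)^19 = (w^19)^k.
So S = 1 + u + u^2 + ... + u^(4) with u = w^19.
19 = 3*5 + 4, so 19 is not a multiple of 5: u = (w^5)^3 * w^4 = w^4 ≠ 1 (w is a primitive 5th root), while u^5 = (w^5)^19 = 1.
Geometric series: S = (1 - u^5)/(1 - u) = (1 - 1)/(1 - u) = 0

S = 0


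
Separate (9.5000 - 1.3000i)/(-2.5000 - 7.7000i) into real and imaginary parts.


Multiply by conjugate: (9.5000 - 1.3000i)(-2.5000 + 7.7000i) / ((-2.5)^2 + (-7.7)^2)
Numerator real = 9.5*(-2.5) - (1.3)*(-7.7) = -13.74
Numerator imag = -1.3*(-2.5) - 9.5*(-7.7) = 76.4
Denominator = 65.54
Re(z) = -13.74/65.54 = -0.2096
Im(z) = 76.4/65.54 = 1.1657

Re(z) = -0.2096, Im(z) = 1.1657


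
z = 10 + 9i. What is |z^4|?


|z| = sqrt(100+81) = sqrt(181) = 13.4536
|z^4| = |z|^4 = (sqrt(181))^4 = 181^2 = 32761

|z^4| = 32761


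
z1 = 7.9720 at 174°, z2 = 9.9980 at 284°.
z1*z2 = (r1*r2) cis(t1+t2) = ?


r = 7.9720 * 9.9980 = 79.7041
theta = 174° + 284° = 458° = 98° (mod 360)

79.7041 cis(98°)


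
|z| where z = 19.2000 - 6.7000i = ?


|z| = sqrt(19.2^2 + (-6.7)^2) = sqrt(368.64 + 44.89) = sqrt(413.53) = 20.3354

|z| = 20.3354


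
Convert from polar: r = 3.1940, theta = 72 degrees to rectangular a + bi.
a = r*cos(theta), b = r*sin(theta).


a = 3.1940*cos(72°) = 3.1940*0.30902 = 0.9870
b = 3.1940*sin(72°) = 3.1940*0.95106 = 3.0377

0.9870 + 3.0377i


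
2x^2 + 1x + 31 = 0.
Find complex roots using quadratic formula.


disc = 1^2 - 4*2*31 = 1 - 248 = -247
sqrt(|disc|) = sqrt(247) = 15.7162
Real part = -1/(2*2) = -0.2500
Imag part = 15.7162/(2*2) = 3.9291

-0.2500 ± 3.9291i


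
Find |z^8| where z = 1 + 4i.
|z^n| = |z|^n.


|z| = sqrt(1+16) = sqrt(17) = 4.1231
|z^8| = |z|^8 = (sqrt(17))^8 = 17^4 = 83521

|z^8| = 83521


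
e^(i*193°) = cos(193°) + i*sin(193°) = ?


cos(193°) = -0.9744
sin(193°) = -0.2250

e^(i*193°) = -0.9744 - 0.2250i


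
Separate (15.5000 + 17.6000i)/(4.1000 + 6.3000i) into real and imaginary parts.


Multiply by conjugate: (15.5000 + 17.6000i)(4.1000 - 6.3000i) / (4.1^2 + 6.3^2)
Numerator real = 15.5*4.1 + 17.6*6.3 = 174.43
Numerator imag = 17.6*4.1 - 15.5*6.3 = -25.49
Denominator = 56.5
Re(z) = 174.43/56.5 = 3.0873
Im(z) = -25.49/56.5 = -0.4512

Re(z) = 3.0873, Im(z) = -0.4512


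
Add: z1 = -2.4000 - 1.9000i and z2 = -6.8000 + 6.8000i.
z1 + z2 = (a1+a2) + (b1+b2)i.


Real: -2.4 - 6.8 = -9.2
Imag: -1.9 + 6.8 = 4.9

-9.2000 + 4.9000i


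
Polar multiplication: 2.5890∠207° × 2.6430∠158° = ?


r = 2.5890 * 2.6430 = 6.8427
theta = 207° + 158° = 365° = 5° (mod 360)

6.8427 cis(5°)


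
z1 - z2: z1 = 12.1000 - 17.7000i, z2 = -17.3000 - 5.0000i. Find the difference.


Real: 12.1 + 17.3 = 29.4
Imag: -17.7 + 5 = -12.7

29.4000 - 12.7000i


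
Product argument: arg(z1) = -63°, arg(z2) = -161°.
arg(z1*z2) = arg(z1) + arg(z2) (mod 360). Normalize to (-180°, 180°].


arg(z1*z2) = -63° - 161° = -224°
Normalized to (-180°, 180°]: 136°

136°


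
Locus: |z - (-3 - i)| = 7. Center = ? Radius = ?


|z - z0| = r is a circle with center z0 and radius r.
Center = (-3, -1), radius = 7

Circle with center (-3, -1) and radius 7


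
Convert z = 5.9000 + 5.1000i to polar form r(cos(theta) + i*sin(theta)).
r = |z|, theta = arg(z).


r = sqrt(34.81+26.01) = sqrt(60.82) = 7.7987
theta = atan2(5.1, 5.9) = 40.8404 degrees

r = 7.7987, theta = 40.8404 degrees


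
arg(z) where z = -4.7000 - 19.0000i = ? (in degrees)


Re = -4.7, Im = -19
arg = atan2(-19, -4.7) = -103.8942 degrees

arg(z) = -103.8942 degrees


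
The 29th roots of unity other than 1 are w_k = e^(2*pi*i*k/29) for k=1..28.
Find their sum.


With w = e^(2*pi*i/29), all 29 of the 29th roots of unity w^0 = 1, w, ..., w^(28) sum to 0: 1 + w + ... + w^(28) = (1 - w^29)/(1 - w) = 0 since w^29 = 1, w ≠ 1.
Removing the root 1: w + w^2 + ... + w^(28) = 0 - 1 = -1

Sum = -1


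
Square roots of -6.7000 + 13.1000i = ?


|z| = sqrt(44.89+171.61) = 14.7139
sqrt((|z|+a)/2) = sqrt((14.7139+(-6.7))/2) = sqrt(4.0070) = 2.0017
sqrt((|z|-a)/2) = sqrt((14.7139-(-6.7))/2) = sqrt(10.7070) = 3.2722

±(2.0017 + 3.2722i) i.e. 2.0017 + 3.2722i and -2.0017 - 3.2722i


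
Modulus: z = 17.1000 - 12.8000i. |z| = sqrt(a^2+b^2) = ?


|z| = sqrt(17.1^2 + (-12.8)^2) = sqrt(292.41 + 163.84) = sqrt(456.25) = 21.3600

|z| = 21.3600


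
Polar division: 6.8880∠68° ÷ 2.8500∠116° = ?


r = 6.8880 / 2.8500 = 2.4168
theta = 68° - 116° = -48° = 312° (mod 360)

2.4168 cis(312°)


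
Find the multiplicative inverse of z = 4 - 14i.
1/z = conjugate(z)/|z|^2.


|z|^2 = 16+196 = 212
1/z = (4 + 14i)/212

1/z = 0.0189 + 0.0660i


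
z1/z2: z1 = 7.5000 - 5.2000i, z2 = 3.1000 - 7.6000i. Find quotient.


Conjugate of z2 = 3.1000 + 7.6000i
Numerator: (7.5000 - 5.2000i)(3.1000 + 7.6000i) = 62.7700 + 40.8800i
Denominator: 3.1^2 + (-7.6)^2 = 67.37
Result = (62.7700 + 40.8800i)/67.37

0.9317 + 0.6068i


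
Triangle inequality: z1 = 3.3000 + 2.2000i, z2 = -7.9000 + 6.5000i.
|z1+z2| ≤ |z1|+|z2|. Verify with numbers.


|z1| = sqrt(3.3^2 + 2.2^2) = sqrt(15.73) = 3.9661
|z2| = sqrt((-7.9)^2 + 6.5^2) = sqrt(104.66) = 10.2303
z1+z2 = -4.6000 + 8.7000i
|z1+z2| = sqrt(96.85) = 9.8412
|z1|+|z2| = 3.9661 + 10.2303 = 14.1964

|z1+z2| = 9.8412 ≤ |z1|+|z2| = 14.1964 (verified)


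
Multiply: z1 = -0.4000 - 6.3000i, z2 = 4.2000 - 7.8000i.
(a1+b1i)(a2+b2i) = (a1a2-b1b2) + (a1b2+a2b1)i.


Real = -0.4*4.2 - (-6.3)*(-7.8) = -1.68 - 49.14 = -50.82
Imag = -0.4*(-7.8) + 4.2*(-6.3) = 3.12 - (26.46) = -23.34

-50.8200 - 23.3400i


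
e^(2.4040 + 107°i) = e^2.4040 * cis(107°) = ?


e^2.4040 = 11.0674
cos(107°) = -0.29237
sin(107°) = 0.9563
Real = 11.0674*(-0.29237) = -3.2358
Imag = 11.0674*0.9563 = 10.5838

-3.2358 + 10.5838i


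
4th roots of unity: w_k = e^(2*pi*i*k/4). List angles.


The 4th roots of unity are cis(360k/4°) for k=0..3
Angle step = 360/4 = 90°
Primitive root: cis(90°)
Primitive root = 0 + 1.0000i

4 roots at angles: 0°, 90°, 180°, 270°


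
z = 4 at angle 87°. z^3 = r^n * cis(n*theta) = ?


r^3 = 4^3 = 64
n*theta = 3*87° = 261° = 261° (mod 360)
a = 64*cos(261°) = -10.0118
b = 64*sin(261°) = -63.2121

64 cis(261°) = -10.0118 - 63.2121i


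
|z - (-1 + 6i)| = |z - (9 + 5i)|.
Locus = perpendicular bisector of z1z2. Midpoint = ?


Equal distances means the locus is the perpendicular bisector of z1 and z2.
Midpoint = ((-1+9)/2, (6+5)/2) = (4.0000, 5.5000)

Perpendicular bisector through (4.0000, 5.5000)


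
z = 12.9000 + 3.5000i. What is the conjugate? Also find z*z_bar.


z_bar = 12.9000 - 3.5000i
z*z_bar = 12.9^2 + 3.5^2 = 166.41 + 12.25 = 178.66

z_bar = 12.9000 - 3.5000i, z*z_bar = 178.66


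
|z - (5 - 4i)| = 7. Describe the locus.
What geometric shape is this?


|z - z0| = r is a circle with center z0 and radius r.
Center = (5, -4), radius = 7

Circle with center (5, -4) and radius 7


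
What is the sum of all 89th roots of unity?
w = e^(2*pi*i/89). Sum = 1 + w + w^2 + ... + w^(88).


The sum of all 89th roots of unity is 0.
Geometric series: (1 - w^89)/(1 - w) = (1-1)/(1-w) = 0 since w^89 = 1, w ≠ 1.
Alternatively: coefficient of z^88 in z^89 - 1 is 0.

0


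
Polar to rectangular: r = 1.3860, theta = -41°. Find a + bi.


a = 1.3860*cos(-41°) = 1.3860*0.7547 = 1.0460
b = 1.3860*sin(-41°) = 1.3860*(-0.65606) = -0.9093

1.0460 - 0.9093i


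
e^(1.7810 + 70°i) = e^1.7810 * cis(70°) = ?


e^1.7810 = 5.9358
cos(70°) = 0.34202
sin(70°) = 0.93969
Real = 5.9358*0.34202 = 2.0302
Imag = 5.9358*0.93969 = 5.5778

2.0302 + 5.5778i


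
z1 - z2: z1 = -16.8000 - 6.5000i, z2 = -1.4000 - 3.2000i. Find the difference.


Real: -16.8 + 1.4 = -15.4
Imag: -6.5 + 3.2 = -3.3

-15.4000 - 3.3000i


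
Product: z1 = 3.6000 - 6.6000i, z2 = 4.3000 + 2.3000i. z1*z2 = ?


Real = 3.6*4.3 - (-6.6)*2.3 = 15.48 - (-15.18) = 30.66
Imag = 3.6*2.3 + 4.3*(-6.6) = 8.28 - (28.38) = -20.1

30.6600 - 20.1000i


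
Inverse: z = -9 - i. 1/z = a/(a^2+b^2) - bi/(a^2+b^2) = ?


|z|^2 = 81+1 = 82
1/z = (-9 + 1i)/82

1/z = -0.1098 + 0.0122i


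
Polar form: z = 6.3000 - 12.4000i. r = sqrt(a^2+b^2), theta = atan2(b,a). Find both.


r = sqrt(39.69+153.76) = sqrt(193.45) = 13.9086
theta = atan2(-12.4, 6.3) = -63.0665 degrees

r = 13.9086, theta = -63.0665 degrees


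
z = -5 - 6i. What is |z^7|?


|z| = sqrt(25+36) = sqrt(61) = 7.8102
|z^7| = |z|^7 = (sqrt(61))^7 = 61^3 * sqrt(61) = 226981*sqrt(61)

|z^7| = 226981*sqrt(61) ≈ 1772778.2817


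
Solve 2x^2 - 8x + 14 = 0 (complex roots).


disc = (-8)^2 - 4*2*14 = 64 - 112 = -48
sqrt(|disc|) = sqrt(48) = 6.9282
Real part = 8/(2*2) = 2.0000
Imag part = 6.9282/(2*2) = 1.7321

2.0000 ± 1.7321i


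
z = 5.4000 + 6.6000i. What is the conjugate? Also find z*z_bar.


z_bar = 5.4000 - 6.6000i
z*z_bar = 5.4^2 + 6.6^2 = 29.16 + 43.56 = 72.72

z_bar = 5.4000 - 6.6000i, z*z_bar = 72.72


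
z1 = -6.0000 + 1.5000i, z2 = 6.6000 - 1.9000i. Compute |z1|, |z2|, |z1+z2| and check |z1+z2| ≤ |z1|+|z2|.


|z1| = sqrt((-6)^2 + 1.5^2) = sqrt(38.25) = 6.1847
|z2| = sqrt(6.6^2 + (-1.9)^2) = sqrt(47.17) = 6.8680
z1+z2 = 0.6000 - 0.4000i
|z1+z2| = sqrt(0.52) = 0.7211
|z1|+|z2| = 6.1847 + 6.8680 = 13.0527

|z1+z2| = 0.7211 ≤ |z1|+|z2| = 13.0527 (verified)


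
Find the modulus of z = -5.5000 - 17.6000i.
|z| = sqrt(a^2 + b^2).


|z| = sqrt((-5.5)^2 + (-17.6)^2) = sqrt(30.25 + 309.76) = sqrt(340.01) = 18.4394

|z| = 18.4394


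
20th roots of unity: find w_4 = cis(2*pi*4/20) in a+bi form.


Angle = 360*4/20 = 72°
a = cos(72°) = 0.3090
b = sin(72°) = 0.9511

0.3090 + 0.9511i


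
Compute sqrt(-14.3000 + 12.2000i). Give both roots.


|z| = sqrt(204.49+148.84) = 18.7971
sqrt((|z|+a)/2) = sqrt((18.7971+(-14.3))/2) = sqrt(2.2485) = 1.4995
sqrt((|z|-a)/2) = sqrt((18.7971-(-14.3))/2) = sqrt(16.5485) = 4.0680

±(1.4995 + 4.0680i) i.e. 1.4995 + 4.0680i and -1.4995 - 4.0680i


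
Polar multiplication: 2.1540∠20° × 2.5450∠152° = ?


r = 2.1540 * 2.5450 = 5.4819
theta = 20° + 152° = 172° = 172° (mod 360)

5.4819 cis(172°)


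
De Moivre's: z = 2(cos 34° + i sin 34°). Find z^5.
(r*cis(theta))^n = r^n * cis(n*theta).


r^5 = 2^5 = 32
n*theta = 5*34° = 170° = 170° (mod 360)
a = 32*cos(170°) = -31.5138
b = 32*sin(170°) = 5.5567

32 cis(170°) = -31.5138 + 5.5567i


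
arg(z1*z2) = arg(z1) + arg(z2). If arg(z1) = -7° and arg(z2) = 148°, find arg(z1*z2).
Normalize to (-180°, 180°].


arg(z1*z2) = -7° + 148° = 141°
Normalized to (-180°, 180°]: 141°

141°


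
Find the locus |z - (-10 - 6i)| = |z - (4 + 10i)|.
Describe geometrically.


Equal distances means the locus is the perpendicular bisector of z1 and z2.
Midpoint = ((-10+4)/2, (-6+10)/2) = (-3.0000, 2.0000)

Perpendicular bisector through (-3.0000, 2.0000)
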